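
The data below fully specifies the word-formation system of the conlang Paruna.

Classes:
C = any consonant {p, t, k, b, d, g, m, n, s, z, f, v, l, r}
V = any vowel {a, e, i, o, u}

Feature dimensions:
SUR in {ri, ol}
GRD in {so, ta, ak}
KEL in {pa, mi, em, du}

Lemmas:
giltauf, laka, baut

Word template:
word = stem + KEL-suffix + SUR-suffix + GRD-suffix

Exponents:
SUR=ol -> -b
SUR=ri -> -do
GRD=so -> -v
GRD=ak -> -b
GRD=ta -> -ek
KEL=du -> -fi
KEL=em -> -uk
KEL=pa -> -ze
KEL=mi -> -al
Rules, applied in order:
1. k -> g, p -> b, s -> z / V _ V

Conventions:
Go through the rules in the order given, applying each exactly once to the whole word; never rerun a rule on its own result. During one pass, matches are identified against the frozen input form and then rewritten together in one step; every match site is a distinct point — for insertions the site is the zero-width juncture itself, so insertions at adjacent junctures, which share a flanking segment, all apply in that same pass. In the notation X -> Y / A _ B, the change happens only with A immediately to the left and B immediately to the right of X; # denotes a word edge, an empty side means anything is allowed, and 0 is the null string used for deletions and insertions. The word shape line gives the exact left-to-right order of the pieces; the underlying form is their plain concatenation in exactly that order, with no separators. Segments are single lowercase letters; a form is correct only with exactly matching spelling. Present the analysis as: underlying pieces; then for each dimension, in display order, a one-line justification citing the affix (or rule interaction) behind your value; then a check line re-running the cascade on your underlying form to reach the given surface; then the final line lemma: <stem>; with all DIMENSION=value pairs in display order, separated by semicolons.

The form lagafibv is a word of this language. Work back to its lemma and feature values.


underlying: laka-fi-b-v
SUR=ol - signalled by the affix -b
GRD=so - signalled by the affix -v
KEL=du - signalled by the affix -fi
check: lakafibv -> lagafibv
lemma: laka; SUR=ol; GRD=so; KEL=du


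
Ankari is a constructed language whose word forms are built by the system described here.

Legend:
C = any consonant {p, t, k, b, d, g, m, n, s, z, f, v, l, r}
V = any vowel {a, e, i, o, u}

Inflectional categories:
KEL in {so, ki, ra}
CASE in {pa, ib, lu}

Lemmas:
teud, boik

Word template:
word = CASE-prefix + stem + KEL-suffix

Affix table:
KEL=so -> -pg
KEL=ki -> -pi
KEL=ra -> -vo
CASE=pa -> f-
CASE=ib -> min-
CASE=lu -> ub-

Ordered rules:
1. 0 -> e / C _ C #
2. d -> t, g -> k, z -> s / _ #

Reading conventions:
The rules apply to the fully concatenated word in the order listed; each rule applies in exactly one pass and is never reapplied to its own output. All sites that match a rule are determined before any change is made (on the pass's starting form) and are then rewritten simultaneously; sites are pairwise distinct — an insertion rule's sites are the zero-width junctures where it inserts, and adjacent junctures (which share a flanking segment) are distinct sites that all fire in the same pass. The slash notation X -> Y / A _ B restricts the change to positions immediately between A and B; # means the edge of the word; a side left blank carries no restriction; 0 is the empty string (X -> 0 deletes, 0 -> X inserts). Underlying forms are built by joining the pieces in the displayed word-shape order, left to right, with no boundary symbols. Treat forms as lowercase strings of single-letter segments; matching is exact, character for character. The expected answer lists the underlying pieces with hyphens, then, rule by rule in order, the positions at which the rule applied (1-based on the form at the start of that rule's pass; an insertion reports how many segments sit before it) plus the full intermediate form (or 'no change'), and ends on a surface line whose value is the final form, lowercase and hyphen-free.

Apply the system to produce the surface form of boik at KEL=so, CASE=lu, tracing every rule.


underlying: ub-boik-pg
1. 0 -> e / C _ C #: inserts after position(s) 7: ubboikpeg
2. d -> t, g -> k, z -> s / _ #: fires at position(s) 9: ubboikpek
surface: ubboikpek


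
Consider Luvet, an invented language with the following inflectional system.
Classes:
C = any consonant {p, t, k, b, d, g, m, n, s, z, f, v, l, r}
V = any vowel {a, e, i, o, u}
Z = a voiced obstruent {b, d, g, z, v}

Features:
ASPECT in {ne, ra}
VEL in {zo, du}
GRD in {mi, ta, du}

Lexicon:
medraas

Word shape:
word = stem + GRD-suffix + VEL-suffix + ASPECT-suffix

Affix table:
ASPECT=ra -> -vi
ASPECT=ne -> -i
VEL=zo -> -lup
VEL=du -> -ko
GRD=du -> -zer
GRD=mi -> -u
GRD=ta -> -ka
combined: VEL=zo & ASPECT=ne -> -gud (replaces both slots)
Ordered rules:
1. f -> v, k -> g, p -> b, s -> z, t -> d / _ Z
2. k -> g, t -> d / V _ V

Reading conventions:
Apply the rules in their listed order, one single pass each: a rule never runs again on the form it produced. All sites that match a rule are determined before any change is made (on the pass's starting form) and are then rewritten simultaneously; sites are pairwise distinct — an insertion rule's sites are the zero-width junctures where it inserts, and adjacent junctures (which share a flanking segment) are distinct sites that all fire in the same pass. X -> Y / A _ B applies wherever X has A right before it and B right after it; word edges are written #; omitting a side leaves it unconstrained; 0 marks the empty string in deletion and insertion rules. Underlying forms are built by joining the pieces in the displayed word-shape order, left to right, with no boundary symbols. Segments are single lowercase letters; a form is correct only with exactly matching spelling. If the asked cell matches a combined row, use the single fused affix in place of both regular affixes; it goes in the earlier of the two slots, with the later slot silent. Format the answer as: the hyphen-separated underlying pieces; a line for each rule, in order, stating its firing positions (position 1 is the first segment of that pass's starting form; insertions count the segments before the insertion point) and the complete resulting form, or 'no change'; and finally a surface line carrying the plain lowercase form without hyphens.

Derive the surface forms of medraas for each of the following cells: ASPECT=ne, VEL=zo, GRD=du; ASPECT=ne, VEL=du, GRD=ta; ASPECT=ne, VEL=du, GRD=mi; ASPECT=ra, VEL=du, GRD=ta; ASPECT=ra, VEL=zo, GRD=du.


cell ASPECT=ne, VEL=zo, GRD=du:
underlying: medraas-zer-gud
1. f -> v, k -> g, p -> b, s -> z, t -> d / _ Z: fires at position(s) 7: medraazzergud
2. k -> g, t -> d / V _ V: no change
surface: medraazzergud

cell ASPECT=ne, VEL=du, GRD=ta:
underlying: medraas-ka-ko-i
1. f -> v, k -> g, p -> b, s -> z, t -> d / _ Z: no change
2. k -> g, t -> d / V _ V: fires at position(s) 10: medraaskagoi
surface: medraaskagoi

cell ASPECT=ne, VEL=du, GRD=mi:
underlying: medraas-u-ko-i
1. f -> v, k -> g, p -> b, s -> z, t -> d / _ Z: no change
2. k -> g, t -> d / V _ V: fires at position(s) 9: medraasugoi
surface: medraasugoi

cell ASPECT=ra, VEL=du, GRD=ta:
underlying: medraas-ka-ko-vi
1. f -> v, k -> g, p -> b, s -> z, t -> d / _ Z: no change
2. k -> g, t -> d / V _ V: fires at position(s) 10: medraaskagovi
surface: medraaskagovi

cell ASPECT=ra, VEL=zo, GRD=du:
underlying: medraas-zer-lup-vi
1. f -> v, k -> g, p -> b, s -> z, t -> d / _ Z: fires at position(s) 7, 13: medraazzerlubvi
2. k -> g, t -> d / V _ V: no change
surface: medraazzerlubvi


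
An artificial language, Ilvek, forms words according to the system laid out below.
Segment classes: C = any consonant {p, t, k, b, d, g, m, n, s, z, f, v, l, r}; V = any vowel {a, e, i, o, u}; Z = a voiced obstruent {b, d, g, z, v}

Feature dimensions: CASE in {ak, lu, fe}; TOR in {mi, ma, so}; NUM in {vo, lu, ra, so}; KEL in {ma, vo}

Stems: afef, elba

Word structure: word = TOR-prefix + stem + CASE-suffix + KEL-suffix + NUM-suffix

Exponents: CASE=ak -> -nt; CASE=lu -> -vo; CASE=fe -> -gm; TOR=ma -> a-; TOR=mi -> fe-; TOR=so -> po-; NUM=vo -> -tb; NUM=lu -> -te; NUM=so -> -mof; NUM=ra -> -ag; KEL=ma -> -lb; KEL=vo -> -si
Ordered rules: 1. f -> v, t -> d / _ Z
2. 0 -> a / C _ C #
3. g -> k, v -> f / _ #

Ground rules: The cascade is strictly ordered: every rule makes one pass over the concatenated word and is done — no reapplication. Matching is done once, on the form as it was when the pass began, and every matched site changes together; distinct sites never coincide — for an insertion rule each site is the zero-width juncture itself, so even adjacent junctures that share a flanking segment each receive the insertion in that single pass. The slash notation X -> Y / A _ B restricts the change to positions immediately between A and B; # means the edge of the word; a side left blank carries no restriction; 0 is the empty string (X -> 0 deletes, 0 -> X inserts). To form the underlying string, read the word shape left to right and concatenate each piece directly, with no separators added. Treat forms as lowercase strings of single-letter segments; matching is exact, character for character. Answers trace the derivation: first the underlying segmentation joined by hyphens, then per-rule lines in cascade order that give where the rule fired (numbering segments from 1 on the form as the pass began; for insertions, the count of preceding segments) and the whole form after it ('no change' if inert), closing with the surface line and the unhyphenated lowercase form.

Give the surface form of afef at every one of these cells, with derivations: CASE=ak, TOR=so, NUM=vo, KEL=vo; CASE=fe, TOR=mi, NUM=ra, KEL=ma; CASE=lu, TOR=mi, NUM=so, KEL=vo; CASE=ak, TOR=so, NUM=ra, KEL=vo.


cell CASE=ak, TOR=so, NUM=vo, KEL=vo:
underlying: po-afef-nt-si-tb
1. f -> v, t -> d / _ Z: fires at position(s) 11: poafefntsidb
2. 0 -> a / C _ C #: inserts after position(s) 11: poafefntsidab
3. g -> k, v -> f / _ #: no change
surface: poafefntsidab

cell CASE=fe, TOR=mi, NUM=ra, KEL=ma:
underlying: fe-afef-gm-lb-ag
1. f -> v, t -> d / _ Z: fires at position(s) 6: feafevgmlbag
2. 0 -> a / C _ C #: no change
3. g -> k, v -> f / _ #: fires at position(s) 12: feafevgmlbak
surface: feafevgmlbak

cell CASE=lu, TOR=mi, NUM=so, KEL=vo:
underlying: fe-afef-vo-si-mof
1. f -> v, t -> d / _ Z: fires at position(s) 6: feafevvosimof
2. 0 -> a / C _ C #: no change
3. g -> k, v -> f / _ #: no change
surface: feafevvosimof

cell CASE=ak, TOR=so, NUM=ra, KEL=vo:
underlying: po-afef-nt-si-ag
1. f -> v, t -> d / _ Z: no change
2. 0 -> a / C _ C #: no change
3. g -> k, v -> f / _ #: fires at position(s) 12: poafefntsiak
surface: poafefntsiak


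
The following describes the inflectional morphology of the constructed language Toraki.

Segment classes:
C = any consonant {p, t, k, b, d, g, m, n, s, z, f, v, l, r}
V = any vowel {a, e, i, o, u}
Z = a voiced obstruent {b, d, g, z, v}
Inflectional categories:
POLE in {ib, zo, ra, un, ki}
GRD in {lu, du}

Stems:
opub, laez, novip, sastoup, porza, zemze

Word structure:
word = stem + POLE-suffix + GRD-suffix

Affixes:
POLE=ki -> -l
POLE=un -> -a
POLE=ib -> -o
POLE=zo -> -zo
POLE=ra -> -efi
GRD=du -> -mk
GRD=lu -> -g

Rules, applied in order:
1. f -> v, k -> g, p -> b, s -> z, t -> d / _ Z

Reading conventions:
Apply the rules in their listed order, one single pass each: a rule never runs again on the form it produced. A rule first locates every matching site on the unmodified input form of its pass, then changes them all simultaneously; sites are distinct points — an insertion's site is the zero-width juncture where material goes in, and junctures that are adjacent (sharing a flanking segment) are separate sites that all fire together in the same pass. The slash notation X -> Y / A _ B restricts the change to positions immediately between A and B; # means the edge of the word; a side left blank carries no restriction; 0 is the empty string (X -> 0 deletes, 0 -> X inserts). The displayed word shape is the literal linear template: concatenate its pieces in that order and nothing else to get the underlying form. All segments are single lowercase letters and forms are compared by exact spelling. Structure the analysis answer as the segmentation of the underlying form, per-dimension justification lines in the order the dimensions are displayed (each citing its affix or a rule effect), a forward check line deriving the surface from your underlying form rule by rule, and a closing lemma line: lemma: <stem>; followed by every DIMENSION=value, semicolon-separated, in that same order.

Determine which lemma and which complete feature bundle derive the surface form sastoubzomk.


underlying: sastoup-zo-mk
POLE=zo - signalled by the affix -zo
GRD=du - signalled by the affix -mk
check: sastoupzomk -> sastoubzomk
lemma: sastoup; POLE=zo; GRD=du


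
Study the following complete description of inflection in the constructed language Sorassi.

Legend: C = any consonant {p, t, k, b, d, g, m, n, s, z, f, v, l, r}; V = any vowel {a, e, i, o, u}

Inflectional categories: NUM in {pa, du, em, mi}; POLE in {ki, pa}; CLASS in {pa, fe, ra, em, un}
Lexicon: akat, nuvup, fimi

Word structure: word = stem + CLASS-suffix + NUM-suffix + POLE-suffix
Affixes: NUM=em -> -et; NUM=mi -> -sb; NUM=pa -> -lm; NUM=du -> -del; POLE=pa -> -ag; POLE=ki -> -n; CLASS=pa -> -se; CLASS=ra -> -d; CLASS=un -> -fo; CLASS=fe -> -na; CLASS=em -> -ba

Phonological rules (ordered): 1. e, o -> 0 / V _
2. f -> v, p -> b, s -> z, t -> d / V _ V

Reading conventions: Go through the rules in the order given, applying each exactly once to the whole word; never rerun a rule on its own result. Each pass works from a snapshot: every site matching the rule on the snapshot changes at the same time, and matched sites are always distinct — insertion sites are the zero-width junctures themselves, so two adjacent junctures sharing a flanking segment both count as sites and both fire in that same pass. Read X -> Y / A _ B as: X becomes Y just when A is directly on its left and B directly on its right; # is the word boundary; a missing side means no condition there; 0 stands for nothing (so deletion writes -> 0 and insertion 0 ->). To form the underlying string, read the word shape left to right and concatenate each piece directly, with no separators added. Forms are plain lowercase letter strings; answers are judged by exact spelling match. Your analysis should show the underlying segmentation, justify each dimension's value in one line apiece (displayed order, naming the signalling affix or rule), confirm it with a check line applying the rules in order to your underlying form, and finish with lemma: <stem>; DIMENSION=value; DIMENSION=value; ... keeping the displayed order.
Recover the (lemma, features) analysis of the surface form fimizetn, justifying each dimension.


underlying: fimi-se-et-n
NUM=em - signalled by the affix -et
POLE=ki - signalled by the affix -n
CLASS=pa - signalled by the affix -se
check: fimiseetn -> fimisetn -> fimizetn
lemma: fimi; NUM=em; POLE=ki; CLASS=pa


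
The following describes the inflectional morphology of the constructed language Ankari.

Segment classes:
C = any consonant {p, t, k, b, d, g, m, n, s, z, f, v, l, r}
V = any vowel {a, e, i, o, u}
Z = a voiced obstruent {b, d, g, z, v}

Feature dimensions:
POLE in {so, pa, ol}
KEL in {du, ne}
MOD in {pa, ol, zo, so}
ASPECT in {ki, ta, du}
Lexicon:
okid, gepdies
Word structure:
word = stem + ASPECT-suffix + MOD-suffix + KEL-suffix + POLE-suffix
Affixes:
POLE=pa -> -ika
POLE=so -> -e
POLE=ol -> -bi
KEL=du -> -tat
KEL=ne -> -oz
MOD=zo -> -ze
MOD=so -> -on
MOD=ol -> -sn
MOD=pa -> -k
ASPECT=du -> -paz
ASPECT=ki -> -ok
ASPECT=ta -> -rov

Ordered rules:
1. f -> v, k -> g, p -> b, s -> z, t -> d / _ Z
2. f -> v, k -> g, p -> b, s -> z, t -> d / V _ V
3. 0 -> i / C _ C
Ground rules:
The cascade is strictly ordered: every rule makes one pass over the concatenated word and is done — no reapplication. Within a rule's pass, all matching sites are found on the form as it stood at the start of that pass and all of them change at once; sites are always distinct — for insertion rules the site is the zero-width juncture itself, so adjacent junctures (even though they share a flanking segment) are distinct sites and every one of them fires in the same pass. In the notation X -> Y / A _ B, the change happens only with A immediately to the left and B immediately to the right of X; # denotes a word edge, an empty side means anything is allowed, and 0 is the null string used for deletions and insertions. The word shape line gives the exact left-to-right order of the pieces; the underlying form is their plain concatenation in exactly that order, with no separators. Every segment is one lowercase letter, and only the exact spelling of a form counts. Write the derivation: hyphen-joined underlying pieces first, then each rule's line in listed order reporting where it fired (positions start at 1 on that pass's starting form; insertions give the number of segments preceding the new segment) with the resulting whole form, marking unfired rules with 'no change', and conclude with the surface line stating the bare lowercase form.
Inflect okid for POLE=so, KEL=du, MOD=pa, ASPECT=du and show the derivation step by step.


underlying: okid-paz-k-tat-e
1. f -> v, k -> g, p -> b, s -> z, t -> d / _ Z: no change
2. f -> v, k -> g, p -> b, s -> z, t -> d / V _ V: fires at position(s) 2, 11: ogidpazktade
3. 0 -> i / C _ C: inserts after position(s) 4, 7, 8: ogidipazikitade
surface: ogidipazikitade


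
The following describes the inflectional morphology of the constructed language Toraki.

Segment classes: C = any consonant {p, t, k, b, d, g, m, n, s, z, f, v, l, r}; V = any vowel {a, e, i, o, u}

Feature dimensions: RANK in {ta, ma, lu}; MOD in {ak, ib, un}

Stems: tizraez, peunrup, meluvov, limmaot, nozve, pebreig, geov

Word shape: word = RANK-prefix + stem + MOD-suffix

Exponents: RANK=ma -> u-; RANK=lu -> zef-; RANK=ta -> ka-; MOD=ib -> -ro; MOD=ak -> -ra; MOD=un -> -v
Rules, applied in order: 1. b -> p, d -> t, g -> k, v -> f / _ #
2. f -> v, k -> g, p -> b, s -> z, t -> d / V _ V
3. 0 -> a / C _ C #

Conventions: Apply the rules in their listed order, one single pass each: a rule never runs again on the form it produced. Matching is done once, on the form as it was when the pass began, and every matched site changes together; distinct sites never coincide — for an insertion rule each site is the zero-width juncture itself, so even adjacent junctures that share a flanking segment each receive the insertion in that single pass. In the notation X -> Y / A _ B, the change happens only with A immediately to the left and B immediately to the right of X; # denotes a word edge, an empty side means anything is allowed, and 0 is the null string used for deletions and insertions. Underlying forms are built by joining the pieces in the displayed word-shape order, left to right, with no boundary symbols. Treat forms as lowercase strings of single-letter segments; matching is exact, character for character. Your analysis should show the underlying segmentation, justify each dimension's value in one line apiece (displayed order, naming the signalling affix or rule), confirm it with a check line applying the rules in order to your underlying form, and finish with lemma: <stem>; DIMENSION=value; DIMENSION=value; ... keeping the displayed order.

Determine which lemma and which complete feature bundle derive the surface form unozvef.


underlying: u-nozve-v
RANK=ma - signalled by the affix u-
MOD=un - signalled by the affix -v
check: unozvev -> unozvef -> unozvef -> unozvef
lemma: nozve; RANK=ma; MOD=un


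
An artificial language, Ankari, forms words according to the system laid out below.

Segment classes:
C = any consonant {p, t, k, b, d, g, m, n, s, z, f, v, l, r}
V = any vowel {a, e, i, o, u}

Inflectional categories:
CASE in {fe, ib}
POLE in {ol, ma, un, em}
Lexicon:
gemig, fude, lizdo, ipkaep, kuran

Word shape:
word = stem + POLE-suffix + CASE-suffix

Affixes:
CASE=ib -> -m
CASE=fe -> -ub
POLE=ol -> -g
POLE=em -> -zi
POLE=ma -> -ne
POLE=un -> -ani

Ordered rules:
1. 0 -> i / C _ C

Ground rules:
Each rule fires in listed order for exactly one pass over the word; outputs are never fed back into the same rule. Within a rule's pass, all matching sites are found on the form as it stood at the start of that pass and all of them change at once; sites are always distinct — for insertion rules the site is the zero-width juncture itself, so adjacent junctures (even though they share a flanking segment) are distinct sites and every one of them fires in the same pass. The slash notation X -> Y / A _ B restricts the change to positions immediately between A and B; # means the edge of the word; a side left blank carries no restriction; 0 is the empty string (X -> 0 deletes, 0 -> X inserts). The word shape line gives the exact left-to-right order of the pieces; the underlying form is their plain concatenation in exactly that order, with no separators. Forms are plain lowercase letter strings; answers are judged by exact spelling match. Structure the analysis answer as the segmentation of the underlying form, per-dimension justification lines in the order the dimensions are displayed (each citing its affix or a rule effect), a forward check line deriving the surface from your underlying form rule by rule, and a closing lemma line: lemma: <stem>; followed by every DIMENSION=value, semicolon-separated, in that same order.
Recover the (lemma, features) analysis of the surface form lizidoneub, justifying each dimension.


underlying: lizdo-ne-ub
CASE=fe - signalled by the affix -ub
POLE=ma - signalled by the affix -ne
check: lizdoneub -> lizidoneub
lemma: lizdo; CASE=fe; POLE=ma


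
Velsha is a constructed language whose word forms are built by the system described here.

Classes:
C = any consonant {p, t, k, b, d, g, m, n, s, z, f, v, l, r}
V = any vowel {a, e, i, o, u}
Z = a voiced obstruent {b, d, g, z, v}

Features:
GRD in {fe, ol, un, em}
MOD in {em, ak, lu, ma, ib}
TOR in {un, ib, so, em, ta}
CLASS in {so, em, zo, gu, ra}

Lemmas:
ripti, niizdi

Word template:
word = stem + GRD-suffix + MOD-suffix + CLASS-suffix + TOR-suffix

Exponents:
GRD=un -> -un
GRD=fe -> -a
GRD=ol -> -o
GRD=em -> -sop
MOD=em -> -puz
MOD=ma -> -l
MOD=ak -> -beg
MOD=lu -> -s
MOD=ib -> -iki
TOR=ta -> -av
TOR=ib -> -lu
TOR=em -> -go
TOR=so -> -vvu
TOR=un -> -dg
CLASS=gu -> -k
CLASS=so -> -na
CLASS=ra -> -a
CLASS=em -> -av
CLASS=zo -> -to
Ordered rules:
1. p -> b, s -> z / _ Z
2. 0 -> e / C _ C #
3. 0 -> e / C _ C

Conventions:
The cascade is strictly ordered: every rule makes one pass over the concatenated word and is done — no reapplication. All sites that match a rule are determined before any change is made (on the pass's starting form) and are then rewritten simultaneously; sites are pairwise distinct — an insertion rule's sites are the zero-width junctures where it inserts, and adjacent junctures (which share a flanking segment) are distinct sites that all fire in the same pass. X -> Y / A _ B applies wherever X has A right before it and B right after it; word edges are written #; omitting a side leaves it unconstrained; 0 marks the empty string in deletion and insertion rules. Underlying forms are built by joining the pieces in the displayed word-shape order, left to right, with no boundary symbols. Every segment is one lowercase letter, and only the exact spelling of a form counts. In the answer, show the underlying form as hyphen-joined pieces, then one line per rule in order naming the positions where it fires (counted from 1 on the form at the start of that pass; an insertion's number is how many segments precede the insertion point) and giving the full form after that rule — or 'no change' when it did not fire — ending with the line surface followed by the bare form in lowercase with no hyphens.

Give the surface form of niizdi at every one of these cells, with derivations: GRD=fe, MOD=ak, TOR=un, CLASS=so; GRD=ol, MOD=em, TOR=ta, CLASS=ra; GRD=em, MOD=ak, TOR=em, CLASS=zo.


cell GRD=fe, MOD=ak, TOR=un, CLASS=so:
underlying: niizdi-a-beg-na-dg
1. p -> b, s -> z / _ Z: no change
2. 0 -> e / C _ C #: inserts after position(s) 13: niizdiabegnadeg
3. 0 -> e / C _ C: inserts after position(s) 4, 10: niizediabegenadeg
surface: niizediabegenadeg

cell GRD=ol, MOD=em, TOR=ta, CLASS=ra:
underlying: niizdi-o-puz-a-av
1. p -> b, s -> z / _ Z: no change
2. 0 -> e / C _ C #: no change
3. 0 -> e / C _ C: inserts after position(s) 4: niizediopuzaav
surface: niizediopuzaav

cell GRD=em, MOD=ak, TOR=em, CLASS=zo:
underlying: niizdi-sop-beg-to-go
1. p -> b, s -> z / _ Z: fires at position(s) 9: niizdisobbegtogo
2. 0 -> e / C _ C #: no change
3. 0 -> e / C _ C: inserts after position(s) 4, 9, 12: niizedisobebegetogo
surface: niizedisobebegetogo


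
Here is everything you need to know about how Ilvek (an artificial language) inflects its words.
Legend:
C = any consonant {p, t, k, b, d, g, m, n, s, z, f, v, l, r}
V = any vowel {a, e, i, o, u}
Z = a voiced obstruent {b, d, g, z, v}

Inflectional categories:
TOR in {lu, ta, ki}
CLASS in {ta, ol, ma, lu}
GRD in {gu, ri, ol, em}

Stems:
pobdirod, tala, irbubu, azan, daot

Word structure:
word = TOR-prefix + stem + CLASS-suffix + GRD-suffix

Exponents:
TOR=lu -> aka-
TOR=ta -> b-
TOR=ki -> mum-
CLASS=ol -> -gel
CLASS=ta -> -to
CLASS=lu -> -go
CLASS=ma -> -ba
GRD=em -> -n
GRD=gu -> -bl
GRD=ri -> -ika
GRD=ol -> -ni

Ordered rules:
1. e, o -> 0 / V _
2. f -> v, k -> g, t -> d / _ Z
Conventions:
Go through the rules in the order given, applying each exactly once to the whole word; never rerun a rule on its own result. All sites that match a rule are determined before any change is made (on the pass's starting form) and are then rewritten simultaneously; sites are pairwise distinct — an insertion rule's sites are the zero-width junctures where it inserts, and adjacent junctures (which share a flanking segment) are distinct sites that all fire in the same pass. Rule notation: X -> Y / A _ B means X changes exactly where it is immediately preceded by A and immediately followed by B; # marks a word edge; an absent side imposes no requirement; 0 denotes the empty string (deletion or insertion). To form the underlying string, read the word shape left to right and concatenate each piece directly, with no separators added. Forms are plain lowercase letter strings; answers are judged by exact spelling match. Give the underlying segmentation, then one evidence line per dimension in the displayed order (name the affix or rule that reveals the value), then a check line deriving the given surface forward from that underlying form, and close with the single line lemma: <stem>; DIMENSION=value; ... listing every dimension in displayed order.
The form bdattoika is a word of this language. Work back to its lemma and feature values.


underlying: b-daot-to-ika
TOR=ta - signalled by the affix b-
CLASS=ta - signalled by the affix -to
GRD=ri - signalled by the affix -ika
check: bdaottoika -> bdattoika -> bdattoika
lemma: daot; TOR=ta; CLASS=ta; GRD=ri


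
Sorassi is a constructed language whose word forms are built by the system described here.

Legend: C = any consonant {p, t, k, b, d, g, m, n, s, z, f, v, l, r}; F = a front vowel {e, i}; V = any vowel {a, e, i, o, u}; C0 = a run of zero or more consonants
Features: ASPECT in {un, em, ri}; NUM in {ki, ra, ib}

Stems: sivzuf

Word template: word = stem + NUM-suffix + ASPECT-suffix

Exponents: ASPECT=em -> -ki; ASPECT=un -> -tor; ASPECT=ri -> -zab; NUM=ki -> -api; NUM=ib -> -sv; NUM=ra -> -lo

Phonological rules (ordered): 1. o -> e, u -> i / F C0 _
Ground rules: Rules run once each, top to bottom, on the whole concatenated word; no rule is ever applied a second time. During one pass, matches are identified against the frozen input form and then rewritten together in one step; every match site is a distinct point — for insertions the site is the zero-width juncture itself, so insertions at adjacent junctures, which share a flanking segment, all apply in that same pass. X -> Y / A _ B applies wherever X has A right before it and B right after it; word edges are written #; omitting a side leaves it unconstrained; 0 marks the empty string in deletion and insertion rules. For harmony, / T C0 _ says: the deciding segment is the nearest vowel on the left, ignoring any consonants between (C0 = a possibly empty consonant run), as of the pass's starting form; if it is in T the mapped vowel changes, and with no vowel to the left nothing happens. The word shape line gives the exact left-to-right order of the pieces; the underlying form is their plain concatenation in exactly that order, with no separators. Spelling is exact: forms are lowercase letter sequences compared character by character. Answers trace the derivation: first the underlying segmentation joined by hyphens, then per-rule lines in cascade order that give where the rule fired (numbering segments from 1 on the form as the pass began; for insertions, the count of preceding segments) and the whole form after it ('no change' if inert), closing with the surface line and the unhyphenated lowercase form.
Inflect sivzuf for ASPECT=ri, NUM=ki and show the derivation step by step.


underlying: sivzuf-api-zab
1. o -> e, u -> i / F C0 _: fires at position(s) 5: sivzifapizab
surface: sivzifapizab


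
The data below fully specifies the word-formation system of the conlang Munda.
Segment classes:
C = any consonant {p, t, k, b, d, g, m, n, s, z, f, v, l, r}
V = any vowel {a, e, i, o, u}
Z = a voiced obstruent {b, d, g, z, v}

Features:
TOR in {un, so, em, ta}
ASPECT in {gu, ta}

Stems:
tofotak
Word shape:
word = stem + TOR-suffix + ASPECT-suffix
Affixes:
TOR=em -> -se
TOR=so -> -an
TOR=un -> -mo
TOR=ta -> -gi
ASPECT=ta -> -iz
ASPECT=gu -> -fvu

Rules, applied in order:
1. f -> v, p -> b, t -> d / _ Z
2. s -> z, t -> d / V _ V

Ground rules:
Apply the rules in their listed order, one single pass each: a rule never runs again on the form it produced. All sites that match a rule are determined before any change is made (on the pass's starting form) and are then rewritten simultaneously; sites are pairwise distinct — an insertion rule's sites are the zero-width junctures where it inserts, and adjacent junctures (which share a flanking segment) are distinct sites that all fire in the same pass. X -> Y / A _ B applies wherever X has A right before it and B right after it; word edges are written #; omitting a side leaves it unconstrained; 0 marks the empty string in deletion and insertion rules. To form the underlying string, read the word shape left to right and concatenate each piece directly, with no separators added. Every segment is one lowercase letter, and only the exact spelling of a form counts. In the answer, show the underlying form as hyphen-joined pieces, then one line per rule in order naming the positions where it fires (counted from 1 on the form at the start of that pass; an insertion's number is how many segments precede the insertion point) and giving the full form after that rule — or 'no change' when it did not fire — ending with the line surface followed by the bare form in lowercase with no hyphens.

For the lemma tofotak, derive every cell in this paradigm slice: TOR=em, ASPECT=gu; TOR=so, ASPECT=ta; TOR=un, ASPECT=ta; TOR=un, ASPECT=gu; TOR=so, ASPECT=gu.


cell TOR=em, ASPECT=gu:
underlying: tofotak-se-fvu
1. f -> v, p -> b, t -> d / _ Z: fires at position(s) 10: tofotaksevvu
2. s -> z, t -> d / V _ V: fires at position(s) 5: tofodaksevvu
surface: tofodaksevvu

cell TOR=so, ASPECT=ta:
underlying: tofotak-an-iz
1. f -> v, p -> b, t -> d / _ Z: no change
2. s -> z, t -> d / V _ V: fires at position(s) 5: tofodakaniz
surface: tofodakaniz

cell TOR=un, ASPECT=ta:
underlying: tofotak-mo-iz
1. f -> v, p -> b, t -> d / _ Z: no change
2. s -> z, t -> d / V _ V: fires at position(s) 5: tofodakmoiz
surface: tofodakmoiz

cell TOR=un, ASPECT=gu:
underlying: tofotak-mo-fvu
1. f -> v, p -> b, t -> d / _ Z: fires at position(s) 10: tofotakmovvu
2. s -> z, t -> d / V _ V: fires at position(s) 5: tofodakmovvu
surface: tofodakmovvu

cell TOR=so, ASPECT=gu:
underlying: tofotak-an-fvu
1. f -> v, p -> b, t -> d / _ Z: fires at position(s) 10: tofotakanvvu
2. s -> z, t -> d / V _ V: fires at position(s) 5: tofodakanvvu
surface: tofodakanvvu


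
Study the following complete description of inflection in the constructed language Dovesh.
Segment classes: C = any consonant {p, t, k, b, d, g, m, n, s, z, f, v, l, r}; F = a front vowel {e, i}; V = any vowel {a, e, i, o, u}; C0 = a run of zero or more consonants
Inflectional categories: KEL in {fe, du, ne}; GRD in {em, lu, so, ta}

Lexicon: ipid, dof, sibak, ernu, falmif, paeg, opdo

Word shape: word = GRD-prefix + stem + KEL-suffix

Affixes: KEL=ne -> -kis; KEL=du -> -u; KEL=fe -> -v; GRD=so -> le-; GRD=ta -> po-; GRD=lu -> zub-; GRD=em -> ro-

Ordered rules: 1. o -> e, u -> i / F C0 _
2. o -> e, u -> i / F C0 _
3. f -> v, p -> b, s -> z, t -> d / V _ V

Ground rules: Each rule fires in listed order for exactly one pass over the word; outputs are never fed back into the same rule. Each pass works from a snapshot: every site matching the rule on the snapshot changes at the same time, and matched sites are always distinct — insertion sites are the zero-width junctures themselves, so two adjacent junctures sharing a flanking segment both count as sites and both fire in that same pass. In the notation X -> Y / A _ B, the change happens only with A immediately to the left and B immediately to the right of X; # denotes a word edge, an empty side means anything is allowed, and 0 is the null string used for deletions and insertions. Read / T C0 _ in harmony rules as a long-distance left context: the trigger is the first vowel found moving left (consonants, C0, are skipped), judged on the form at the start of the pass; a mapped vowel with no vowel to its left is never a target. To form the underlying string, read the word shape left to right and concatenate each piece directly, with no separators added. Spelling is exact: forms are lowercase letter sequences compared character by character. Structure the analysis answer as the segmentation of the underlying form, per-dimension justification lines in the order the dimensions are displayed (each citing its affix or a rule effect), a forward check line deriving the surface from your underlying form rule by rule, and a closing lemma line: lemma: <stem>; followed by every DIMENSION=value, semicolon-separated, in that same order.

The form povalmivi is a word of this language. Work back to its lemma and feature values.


underlying: po-falmif-u
KEL=du - signalled by the affix -u
GRD=ta - signalled by the affix po-
check: pofalmifu -> pofalmifi -> pofalmifi -> povalmivi
lemma: falmif; KEL=du; GRD=ta


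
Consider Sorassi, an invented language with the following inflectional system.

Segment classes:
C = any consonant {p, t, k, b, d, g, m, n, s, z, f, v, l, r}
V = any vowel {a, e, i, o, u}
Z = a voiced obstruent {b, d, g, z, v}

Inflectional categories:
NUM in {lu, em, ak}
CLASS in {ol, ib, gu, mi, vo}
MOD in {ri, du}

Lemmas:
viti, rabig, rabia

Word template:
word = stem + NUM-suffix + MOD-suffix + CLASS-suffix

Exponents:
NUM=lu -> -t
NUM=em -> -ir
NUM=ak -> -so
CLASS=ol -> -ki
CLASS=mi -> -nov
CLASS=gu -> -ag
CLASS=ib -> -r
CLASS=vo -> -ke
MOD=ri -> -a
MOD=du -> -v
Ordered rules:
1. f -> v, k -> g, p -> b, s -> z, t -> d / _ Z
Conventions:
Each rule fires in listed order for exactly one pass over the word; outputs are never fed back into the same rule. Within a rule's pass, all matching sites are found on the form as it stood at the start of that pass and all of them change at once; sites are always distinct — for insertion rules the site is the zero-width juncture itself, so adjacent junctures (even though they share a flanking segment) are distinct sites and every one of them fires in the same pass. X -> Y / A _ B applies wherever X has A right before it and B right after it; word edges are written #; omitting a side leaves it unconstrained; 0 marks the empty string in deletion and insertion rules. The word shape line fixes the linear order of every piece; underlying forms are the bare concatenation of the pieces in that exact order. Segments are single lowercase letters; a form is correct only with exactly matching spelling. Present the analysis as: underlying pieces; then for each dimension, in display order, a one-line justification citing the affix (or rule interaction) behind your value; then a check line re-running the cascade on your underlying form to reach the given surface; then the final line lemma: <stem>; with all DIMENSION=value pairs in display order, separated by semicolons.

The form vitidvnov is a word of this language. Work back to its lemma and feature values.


underlying: viti-t-v-nov
NUM=lu - signalled by the affix -t
CLASS=mi - signalled by the affix -nov
MOD=du - signalled by the affix -v
check: vititvnov -> vitidvnov
lemma: viti; NUM=lu; CLASS=mi; MOD=du


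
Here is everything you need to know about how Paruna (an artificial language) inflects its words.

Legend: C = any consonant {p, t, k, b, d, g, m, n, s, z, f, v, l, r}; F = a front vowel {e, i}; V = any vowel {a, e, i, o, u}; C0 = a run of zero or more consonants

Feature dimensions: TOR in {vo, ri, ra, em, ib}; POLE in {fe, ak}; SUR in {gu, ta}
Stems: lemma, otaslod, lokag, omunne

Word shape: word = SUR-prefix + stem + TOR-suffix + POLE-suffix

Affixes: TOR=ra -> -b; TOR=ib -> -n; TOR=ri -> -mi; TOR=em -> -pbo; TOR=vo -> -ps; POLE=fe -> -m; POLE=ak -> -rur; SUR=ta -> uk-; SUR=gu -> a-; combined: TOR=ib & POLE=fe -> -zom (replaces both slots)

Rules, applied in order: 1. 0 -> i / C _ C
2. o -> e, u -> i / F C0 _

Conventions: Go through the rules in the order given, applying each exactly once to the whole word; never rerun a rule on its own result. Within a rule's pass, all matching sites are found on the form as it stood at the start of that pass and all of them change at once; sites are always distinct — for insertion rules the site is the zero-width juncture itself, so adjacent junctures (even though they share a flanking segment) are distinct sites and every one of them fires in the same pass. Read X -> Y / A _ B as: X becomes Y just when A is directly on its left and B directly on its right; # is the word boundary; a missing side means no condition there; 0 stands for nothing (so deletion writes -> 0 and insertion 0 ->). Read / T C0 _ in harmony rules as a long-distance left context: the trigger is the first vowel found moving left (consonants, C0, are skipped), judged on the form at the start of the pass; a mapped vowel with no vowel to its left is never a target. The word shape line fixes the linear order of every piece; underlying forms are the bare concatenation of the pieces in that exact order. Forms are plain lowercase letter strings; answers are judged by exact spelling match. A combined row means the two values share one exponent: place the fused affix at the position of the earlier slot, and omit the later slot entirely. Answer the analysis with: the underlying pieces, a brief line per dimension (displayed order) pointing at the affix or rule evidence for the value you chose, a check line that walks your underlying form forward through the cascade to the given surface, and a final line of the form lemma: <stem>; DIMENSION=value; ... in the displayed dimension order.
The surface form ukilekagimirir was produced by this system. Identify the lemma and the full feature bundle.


underlying: uk-lokag-mi-rur
TOR=ri - signalled by the affix -mi
POLE=ak - signalled by the affix -rur
SUR=ta - signalled by the affix uk-
check: uklokagmirur -> ukilokagimirur -> ukilekagimirir
lemma: lokag; TOR=ri; POLE=ak; SUR=ta


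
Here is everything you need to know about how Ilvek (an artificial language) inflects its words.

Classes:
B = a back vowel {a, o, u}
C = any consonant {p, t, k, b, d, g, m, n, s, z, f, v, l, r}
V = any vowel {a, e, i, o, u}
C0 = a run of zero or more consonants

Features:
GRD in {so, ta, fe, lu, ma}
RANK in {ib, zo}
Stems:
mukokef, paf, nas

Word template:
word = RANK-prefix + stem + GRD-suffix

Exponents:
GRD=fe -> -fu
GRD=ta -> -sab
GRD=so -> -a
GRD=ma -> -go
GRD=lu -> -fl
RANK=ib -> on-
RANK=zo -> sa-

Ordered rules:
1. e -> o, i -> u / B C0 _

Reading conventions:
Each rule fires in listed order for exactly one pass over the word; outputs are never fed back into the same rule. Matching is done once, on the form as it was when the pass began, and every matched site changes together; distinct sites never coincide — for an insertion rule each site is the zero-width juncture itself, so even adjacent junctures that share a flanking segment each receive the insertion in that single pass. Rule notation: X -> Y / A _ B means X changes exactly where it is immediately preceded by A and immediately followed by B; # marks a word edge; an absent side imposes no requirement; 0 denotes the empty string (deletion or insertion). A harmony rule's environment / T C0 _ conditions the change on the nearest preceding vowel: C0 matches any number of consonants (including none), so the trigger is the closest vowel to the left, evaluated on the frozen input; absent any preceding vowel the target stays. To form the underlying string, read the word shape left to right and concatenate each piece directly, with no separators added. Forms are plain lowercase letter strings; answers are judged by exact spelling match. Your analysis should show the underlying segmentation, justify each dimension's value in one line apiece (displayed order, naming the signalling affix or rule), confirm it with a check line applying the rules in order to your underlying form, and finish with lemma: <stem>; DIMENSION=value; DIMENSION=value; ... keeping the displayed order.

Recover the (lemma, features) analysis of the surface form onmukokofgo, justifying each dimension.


underlying: on-mukokef-go
GRD=ma - signalled by the affix -go
RANK=ib - signalled by the affix on-
check: onmukokefgo -> onmukokofgo
lemma: mukokef; GRD=ma; RANK=ib
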